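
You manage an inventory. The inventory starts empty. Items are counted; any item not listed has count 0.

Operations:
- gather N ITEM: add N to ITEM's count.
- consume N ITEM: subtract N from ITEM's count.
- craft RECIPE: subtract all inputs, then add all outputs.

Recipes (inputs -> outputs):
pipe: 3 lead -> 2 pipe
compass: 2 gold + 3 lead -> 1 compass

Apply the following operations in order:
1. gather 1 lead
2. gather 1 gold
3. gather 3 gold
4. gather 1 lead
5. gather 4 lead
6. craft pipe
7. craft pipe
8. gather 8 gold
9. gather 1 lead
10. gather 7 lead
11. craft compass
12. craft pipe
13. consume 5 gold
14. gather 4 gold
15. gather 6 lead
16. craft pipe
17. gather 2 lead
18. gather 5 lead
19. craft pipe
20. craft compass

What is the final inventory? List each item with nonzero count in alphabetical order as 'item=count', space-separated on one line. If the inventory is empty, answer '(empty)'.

Answer: compass=2 gold=7 lead=6 pipe=10

Derivation:
After 1 (gather 1 lead): lead=1
After 2 (gather 1 gold): gold=1 lead=1
After 3 (gather 3 gold): gold=4 lead=1
After 4 (gather 1 lead): gold=4 lead=2
After 5 (gather 4 lead): gold=4 lead=6
After 6 (craft pipe): gold=4 lead=3 pipe=2
After 7 (craft pipe): gold=4 pipe=4
After 8 (gather 8 gold): gold=12 pipe=4
After 9 (gather 1 lead): gold=12 lead=1 pipe=4
After 10 (gather 7 lead): gold=12 lead=8 pipe=4
After 11 (craft compass): compass=1 gold=10 lead=5 pipe=4
After 12 (craft pipe): compass=1 gold=10 lead=2 pipe=6
After 13 (consume 5 gold): compass=1 gold=5 lead=2 pipe=6
After 14 (gather 4 gold): compass=1 gold=9 lead=2 pipe=6
After 15 (gather 6 lead): compass=1 gold=9 lead=8 pipe=6
After 16 (craft pipe): compass=1 gold=9 lead=5 pipe=8
After 17 (gather 2 lead): compass=1 gold=9 lead=7 pipe=8
After 18 (gather 5 lead): compass=1 gold=9 lead=12 pipe=8
After 19 (craft pipe): compass=1 gold=9 lead=9 pipe=10
After 20 (craft compass): compass=2 gold=7 lead=6 pipe=10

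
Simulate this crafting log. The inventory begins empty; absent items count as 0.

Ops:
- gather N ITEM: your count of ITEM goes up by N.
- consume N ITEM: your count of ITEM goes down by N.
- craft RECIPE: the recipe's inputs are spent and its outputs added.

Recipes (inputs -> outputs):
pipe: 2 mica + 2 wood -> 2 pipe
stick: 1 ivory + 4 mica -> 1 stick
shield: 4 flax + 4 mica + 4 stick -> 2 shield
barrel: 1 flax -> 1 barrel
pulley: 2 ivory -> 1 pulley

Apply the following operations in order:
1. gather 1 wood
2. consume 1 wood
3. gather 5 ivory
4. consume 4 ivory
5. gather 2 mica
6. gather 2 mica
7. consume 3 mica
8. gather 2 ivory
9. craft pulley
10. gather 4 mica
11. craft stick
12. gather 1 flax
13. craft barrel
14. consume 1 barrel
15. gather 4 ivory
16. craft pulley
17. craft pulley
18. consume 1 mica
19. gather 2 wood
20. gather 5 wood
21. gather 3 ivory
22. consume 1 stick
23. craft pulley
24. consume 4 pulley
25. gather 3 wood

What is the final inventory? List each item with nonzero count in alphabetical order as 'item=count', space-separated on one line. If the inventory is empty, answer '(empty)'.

Answer: ivory=1 wood=10

Derivation:
After 1 (gather 1 wood): wood=1
After 2 (consume 1 wood): (empty)
After 3 (gather 5 ivory): ivory=5
After 4 (consume 4 ivory): ivory=1
After 5 (gather 2 mica): ivory=1 mica=2
After 6 (gather 2 mica): ivory=1 mica=4
After 7 (consume 3 mica): ivory=1 mica=1
After 8 (gather 2 ivory): ivory=3 mica=1
After 9 (craft pulley): ivory=1 mica=1 pulley=1
After 10 (gather 4 mica): ivory=1 mica=5 pulley=1
After 11 (craft stick): mica=1 pulley=1 stick=1
After 12 (gather 1 flax): flax=1 mica=1 pulley=1 stick=1
After 13 (craft barrel): barrel=1 mica=1 pulley=1 stick=1
After 14 (consume 1 barrel): mica=1 pulley=1 stick=1
After 15 (gather 4 ivory): ivory=4 mica=1 pulley=1 stick=1
After 16 (craft pulley): ivory=2 mica=1 pulley=2 stick=1
After 17 (craft pulley): mica=1 pulley=3 stick=1
After 18 (consume 1 mica): pulley=3 stick=1
After 19 (gather 2 wood): pulley=3 stick=1 wood=2
After 20 (gather 5 wood): pulley=3 stick=1 wood=7
After 21 (gather 3 ivory): ivory=3 pulley=3 stick=1 wood=7
After 22 (consume 1 stick): ivory=3 pulley=3 wood=7
After 23 (craft pulley): ivory=1 pulley=4 wood=7
After 24 (consume 4 pulley): ivory=1 wood=7
After 25 (gather 3 wood): ivory=1 wood=10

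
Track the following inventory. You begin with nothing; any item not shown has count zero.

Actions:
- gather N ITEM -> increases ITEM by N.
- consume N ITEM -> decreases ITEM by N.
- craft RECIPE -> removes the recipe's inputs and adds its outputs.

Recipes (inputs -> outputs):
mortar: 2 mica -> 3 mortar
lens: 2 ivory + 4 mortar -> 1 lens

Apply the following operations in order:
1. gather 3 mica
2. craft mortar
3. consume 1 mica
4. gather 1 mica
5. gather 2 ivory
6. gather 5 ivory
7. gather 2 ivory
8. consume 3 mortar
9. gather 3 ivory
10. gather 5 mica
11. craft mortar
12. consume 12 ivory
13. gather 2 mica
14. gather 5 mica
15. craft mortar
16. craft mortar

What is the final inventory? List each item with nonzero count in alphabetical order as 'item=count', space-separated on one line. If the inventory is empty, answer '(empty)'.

Answer: mica=7 mortar=9

Derivation:
After 1 (gather 3 mica): mica=3
After 2 (craft mortar): mica=1 mortar=3
After 3 (consume 1 mica): mortar=3
After 4 (gather 1 mica): mica=1 mortar=3
After 5 (gather 2 ivory): ivory=2 mica=1 mortar=3
After 6 (gather 5 ivory): ivory=7 mica=1 mortar=3
After 7 (gather 2 ivory): ivory=9 mica=1 mortar=3
After 8 (consume 3 mortar): ivory=9 mica=1
After 9 (gather 3 ivory): ivory=12 mica=1
After 10 (gather 5 mica): ivory=12 mica=6
After 11 (craft mortar): ivory=12 mica=4 mortar=3
After 12 (consume 12 ivory): mica=4 mortar=3
After 13 (gather 2 mica): mica=6 mortar=3
After 14 (gather 5 mica): mica=11 mortar=3
After 15 (craft mortar): mica=9 mortar=6
After 16 (craft mortar): mica=7 mortar=9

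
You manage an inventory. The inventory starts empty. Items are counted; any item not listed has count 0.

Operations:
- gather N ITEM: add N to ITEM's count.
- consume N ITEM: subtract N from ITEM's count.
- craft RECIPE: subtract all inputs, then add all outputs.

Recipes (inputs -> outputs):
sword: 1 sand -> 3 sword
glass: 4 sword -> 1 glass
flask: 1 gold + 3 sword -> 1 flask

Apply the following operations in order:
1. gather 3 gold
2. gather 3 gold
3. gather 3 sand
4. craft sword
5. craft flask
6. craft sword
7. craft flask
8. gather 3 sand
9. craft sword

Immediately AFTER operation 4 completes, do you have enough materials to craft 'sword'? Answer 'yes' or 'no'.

After 1 (gather 3 gold): gold=3
After 2 (gather 3 gold): gold=6
After 3 (gather 3 sand): gold=6 sand=3
After 4 (craft sword): gold=6 sand=2 sword=3

Answer: yes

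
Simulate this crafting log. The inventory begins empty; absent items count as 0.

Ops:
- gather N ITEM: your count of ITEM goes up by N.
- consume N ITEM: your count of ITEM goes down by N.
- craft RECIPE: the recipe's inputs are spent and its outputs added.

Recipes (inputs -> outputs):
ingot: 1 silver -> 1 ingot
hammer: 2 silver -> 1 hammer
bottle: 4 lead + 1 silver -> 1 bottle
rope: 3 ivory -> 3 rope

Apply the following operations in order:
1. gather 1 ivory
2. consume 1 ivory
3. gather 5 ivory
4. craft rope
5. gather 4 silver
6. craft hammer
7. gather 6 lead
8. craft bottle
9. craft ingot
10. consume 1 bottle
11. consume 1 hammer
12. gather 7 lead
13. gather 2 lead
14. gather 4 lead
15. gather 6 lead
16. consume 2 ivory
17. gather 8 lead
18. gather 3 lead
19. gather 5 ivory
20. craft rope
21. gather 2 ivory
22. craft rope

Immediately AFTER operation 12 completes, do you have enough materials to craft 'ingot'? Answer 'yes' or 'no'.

Answer: no

Derivation:
After 1 (gather 1 ivory): ivory=1
After 2 (consume 1 ivory): (empty)
After 3 (gather 5 ivory): ivory=5
After 4 (craft rope): ivory=2 rope=3
After 5 (gather 4 silver): ivory=2 rope=3 silver=4
After 6 (craft hammer): hammer=1 ivory=2 rope=3 silver=2
After 7 (gather 6 lead): hammer=1 ivory=2 lead=6 rope=3 silver=2
After 8 (craft bottle): bottle=1 hammer=1 ivory=2 lead=2 rope=3 silver=1
After 9 (craft ingot): bottle=1 hammer=1 ingot=1 ivory=2 lead=2 rope=3
After 10 (consume 1 bottle): hammer=1 ingot=1 ivory=2 lead=2 rope=3
After 11 (consume 1 hammer): ingot=1 ivory=2 lead=2 rope=3
After 12 (gather 7 lead): ingot=1 ivory=2 lead=9 rope=3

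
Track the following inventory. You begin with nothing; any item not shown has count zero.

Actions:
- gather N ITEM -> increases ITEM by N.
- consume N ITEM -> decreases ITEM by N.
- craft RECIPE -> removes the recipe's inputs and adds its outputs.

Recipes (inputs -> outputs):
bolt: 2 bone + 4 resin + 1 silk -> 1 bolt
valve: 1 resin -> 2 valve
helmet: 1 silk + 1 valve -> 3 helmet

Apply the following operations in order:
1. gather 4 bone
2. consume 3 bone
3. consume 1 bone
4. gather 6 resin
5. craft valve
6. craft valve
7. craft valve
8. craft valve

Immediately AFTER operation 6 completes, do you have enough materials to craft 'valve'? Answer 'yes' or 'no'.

Answer: yes

Derivation:
After 1 (gather 4 bone): bone=4
After 2 (consume 3 bone): bone=1
After 3 (consume 1 bone): (empty)
After 4 (gather 6 resin): resin=6
After 5 (craft valve): resin=5 valve=2
After 6 (craft valve): resin=4 valve=4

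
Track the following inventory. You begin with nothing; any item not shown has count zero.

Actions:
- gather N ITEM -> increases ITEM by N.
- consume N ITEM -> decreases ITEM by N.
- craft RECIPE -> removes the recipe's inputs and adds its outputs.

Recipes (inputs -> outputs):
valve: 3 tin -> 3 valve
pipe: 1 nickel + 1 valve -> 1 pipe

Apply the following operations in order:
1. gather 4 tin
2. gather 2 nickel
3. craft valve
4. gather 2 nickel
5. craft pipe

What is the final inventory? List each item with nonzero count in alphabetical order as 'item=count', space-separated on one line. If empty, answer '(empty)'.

After 1 (gather 4 tin): tin=4
After 2 (gather 2 nickel): nickel=2 tin=4
After 3 (craft valve): nickel=2 tin=1 valve=3
After 4 (gather 2 nickel): nickel=4 tin=1 valve=3
After 5 (craft pipe): nickel=3 pipe=1 tin=1 valve=2

Answer: nickel=3 pipe=1 tin=1 valve=2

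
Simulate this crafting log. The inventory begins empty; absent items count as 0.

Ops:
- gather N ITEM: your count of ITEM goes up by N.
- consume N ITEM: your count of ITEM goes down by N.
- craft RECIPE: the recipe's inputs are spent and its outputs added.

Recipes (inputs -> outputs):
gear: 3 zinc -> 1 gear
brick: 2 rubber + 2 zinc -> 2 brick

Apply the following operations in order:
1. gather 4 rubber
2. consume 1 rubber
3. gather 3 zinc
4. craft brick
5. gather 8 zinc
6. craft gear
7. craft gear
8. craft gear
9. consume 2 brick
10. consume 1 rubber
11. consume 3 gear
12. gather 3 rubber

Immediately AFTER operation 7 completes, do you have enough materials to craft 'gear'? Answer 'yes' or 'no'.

After 1 (gather 4 rubber): rubber=4
After 2 (consume 1 rubber): rubber=3
After 3 (gather 3 zinc): rubber=3 zinc=3
After 4 (craft brick): brick=2 rubber=1 zinc=1
After 5 (gather 8 zinc): brick=2 rubber=1 zinc=9
After 6 (craft gear): brick=2 gear=1 rubber=1 zinc=6
After 7 (craft gear): brick=2 gear=2 rubber=1 zinc=3

Answer: yes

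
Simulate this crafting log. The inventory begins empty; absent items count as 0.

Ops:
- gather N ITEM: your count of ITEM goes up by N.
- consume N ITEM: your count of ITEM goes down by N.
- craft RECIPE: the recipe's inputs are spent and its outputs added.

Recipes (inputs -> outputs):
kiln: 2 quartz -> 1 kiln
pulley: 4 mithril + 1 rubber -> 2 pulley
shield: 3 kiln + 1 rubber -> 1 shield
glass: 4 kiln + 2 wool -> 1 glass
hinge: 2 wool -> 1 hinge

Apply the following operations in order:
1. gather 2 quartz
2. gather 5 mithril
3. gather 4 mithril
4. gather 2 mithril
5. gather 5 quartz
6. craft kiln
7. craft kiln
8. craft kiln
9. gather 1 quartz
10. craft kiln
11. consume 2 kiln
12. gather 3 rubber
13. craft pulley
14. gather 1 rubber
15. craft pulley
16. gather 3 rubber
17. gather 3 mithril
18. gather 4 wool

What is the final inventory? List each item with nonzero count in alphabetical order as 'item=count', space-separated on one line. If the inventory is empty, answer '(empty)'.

Answer: kiln=2 mithril=6 pulley=4 rubber=5 wool=4

Derivation:
After 1 (gather 2 quartz): quartz=2
After 2 (gather 5 mithril): mithril=5 quartz=2
After 3 (gather 4 mithril): mithril=9 quartz=2
After 4 (gather 2 mithril): mithril=11 quartz=2
After 5 (gather 5 quartz): mithril=11 quartz=7
After 6 (craft kiln): kiln=1 mithril=11 quartz=5
After 7 (craft kiln): kiln=2 mithril=11 quartz=3
After 8 (craft kiln): kiln=3 mithril=11 quartz=1
After 9 (gather 1 quartz): kiln=3 mithril=11 quartz=2
After 10 (craft kiln): kiln=4 mithril=11
After 11 (consume 2 kiln): kiln=2 mithril=11
After 12 (gather 3 rubber): kiln=2 mithril=11 rubber=3
After 13 (craft pulley): kiln=2 mithril=7 pulley=2 rubber=2
After 14 (gather 1 rubber): kiln=2 mithril=7 pulley=2 rubber=3
After 15 (craft pulley): kiln=2 mithril=3 pulley=4 rubber=2
After 16 (gather 3 rubber): kiln=2 mithril=3 pulley=4 rubber=5
After 17 (gather 3 mithril): kiln=2 mithril=6 pulley=4 rubber=5
After 18 (gather 4 wool): kiln=2 mithril=6 pulley=4 rubber=5 wool=4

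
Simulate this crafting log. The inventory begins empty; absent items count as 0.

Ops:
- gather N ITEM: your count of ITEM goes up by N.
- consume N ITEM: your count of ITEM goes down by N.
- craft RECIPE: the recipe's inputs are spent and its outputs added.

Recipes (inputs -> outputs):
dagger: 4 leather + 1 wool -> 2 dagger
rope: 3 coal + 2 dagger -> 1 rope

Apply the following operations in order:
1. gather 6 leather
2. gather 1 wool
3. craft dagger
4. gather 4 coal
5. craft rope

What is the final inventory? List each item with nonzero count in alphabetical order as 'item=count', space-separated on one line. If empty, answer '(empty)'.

After 1 (gather 6 leather): leather=6
After 2 (gather 1 wool): leather=6 wool=1
After 3 (craft dagger): dagger=2 leather=2
After 4 (gather 4 coal): coal=4 dagger=2 leather=2
After 5 (craft rope): coal=1 leather=2 rope=1

Answer: coal=1 leather=2 rope=1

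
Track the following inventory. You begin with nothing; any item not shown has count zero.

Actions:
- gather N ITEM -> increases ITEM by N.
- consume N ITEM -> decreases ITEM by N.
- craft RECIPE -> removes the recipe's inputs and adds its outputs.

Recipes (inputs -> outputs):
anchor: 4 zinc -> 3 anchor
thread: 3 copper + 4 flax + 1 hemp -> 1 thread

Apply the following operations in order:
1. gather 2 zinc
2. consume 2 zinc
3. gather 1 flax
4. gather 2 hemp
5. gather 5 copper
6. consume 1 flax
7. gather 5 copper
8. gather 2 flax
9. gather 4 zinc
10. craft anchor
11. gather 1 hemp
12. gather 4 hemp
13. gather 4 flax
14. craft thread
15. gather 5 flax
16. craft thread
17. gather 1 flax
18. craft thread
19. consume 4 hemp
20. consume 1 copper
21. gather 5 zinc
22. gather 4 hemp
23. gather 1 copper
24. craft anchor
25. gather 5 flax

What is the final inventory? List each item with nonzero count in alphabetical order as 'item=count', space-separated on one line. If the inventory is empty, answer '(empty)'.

After 1 (gather 2 zinc): zinc=2
After 2 (consume 2 zinc): (empty)
After 3 (gather 1 flax): flax=1
After 4 (gather 2 hemp): flax=1 hemp=2
After 5 (gather 5 copper): copper=5 flax=1 hemp=2
After 6 (consume 1 flax): copper=5 hemp=2
After 7 (gather 5 copper): copper=10 hemp=2
After 8 (gather 2 flax): copper=10 flax=2 hemp=2
After 9 (gather 4 zinc): copper=10 flax=2 hemp=2 zinc=4
After 10 (craft anchor): anchor=3 copper=10 flax=2 hemp=2
After 11 (gather 1 hemp): anchor=3 copper=10 flax=2 hemp=3
After 12 (gather 4 hemp): anchor=3 copper=10 flax=2 hemp=7
After 13 (gather 4 flax): anchor=3 copper=10 flax=6 hemp=7
After 14 (craft thread): anchor=3 copper=7 flax=2 hemp=6 thread=1
After 15 (gather 5 flax): anchor=3 copper=7 flax=7 hemp=6 thread=1
After 16 (craft thread): anchor=3 copper=4 flax=3 hemp=5 thread=2
After 17 (gather 1 flax): anchor=3 copper=4 flax=4 hemp=5 thread=2
After 18 (craft thread): anchor=3 copper=1 hemp=4 thread=3
After 19 (consume 4 hemp): anchor=3 copper=1 thread=3
After 20 (consume 1 copper): anchor=3 thread=3
After 21 (gather 5 zinc): anchor=3 thread=3 zinc=5
After 22 (gather 4 hemp): anchor=3 hemp=4 thread=3 zinc=5
After 23 (gather 1 copper): anchor=3 copper=1 hemp=4 thread=3 zinc=5
After 24 (craft anchor): anchor=6 copper=1 hemp=4 thread=3 zinc=1
After 25 (gather 5 flax): anchor=6 copper=1 flax=5 hemp=4 thread=3 zinc=1

Answer: anchor=6 copper=1 flax=5 hemp=4 thread=3 zinc=1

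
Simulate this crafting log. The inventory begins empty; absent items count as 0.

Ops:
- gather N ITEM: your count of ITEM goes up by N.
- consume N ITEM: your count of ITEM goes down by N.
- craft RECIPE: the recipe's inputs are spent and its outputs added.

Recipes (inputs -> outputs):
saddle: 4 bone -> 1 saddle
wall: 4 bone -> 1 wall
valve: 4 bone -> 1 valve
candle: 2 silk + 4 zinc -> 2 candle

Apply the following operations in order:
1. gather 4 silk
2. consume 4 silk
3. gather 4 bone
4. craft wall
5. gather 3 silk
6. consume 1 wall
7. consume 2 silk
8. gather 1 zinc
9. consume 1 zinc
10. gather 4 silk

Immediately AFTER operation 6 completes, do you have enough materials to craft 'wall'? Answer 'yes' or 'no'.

Answer: no

Derivation:
After 1 (gather 4 silk): silk=4
After 2 (consume 4 silk): (empty)
After 3 (gather 4 bone): bone=4
After 4 (craft wall): wall=1
After 5 (gather 3 silk): silk=3 wall=1
After 6 (consume 1 wall): silk=3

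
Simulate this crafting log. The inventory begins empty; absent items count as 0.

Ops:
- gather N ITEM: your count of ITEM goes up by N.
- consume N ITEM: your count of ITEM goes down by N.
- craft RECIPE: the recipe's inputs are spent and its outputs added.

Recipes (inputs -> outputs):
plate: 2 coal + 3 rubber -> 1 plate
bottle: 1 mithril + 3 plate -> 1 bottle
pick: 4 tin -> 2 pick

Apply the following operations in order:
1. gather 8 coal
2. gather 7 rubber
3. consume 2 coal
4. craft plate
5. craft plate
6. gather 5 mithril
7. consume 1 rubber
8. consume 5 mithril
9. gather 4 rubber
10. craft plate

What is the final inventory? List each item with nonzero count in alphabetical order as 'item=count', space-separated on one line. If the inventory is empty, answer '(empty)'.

Answer: plate=3 rubber=1

Derivation:
After 1 (gather 8 coal): coal=8
After 2 (gather 7 rubber): coal=8 rubber=7
After 3 (consume 2 coal): coal=6 rubber=7
After 4 (craft plate): coal=4 plate=1 rubber=4
After 5 (craft plate): coal=2 plate=2 rubber=1
After 6 (gather 5 mithril): coal=2 mithril=5 plate=2 rubber=1
After 7 (consume 1 rubber): coal=2 mithril=5 plate=2
After 8 (consume 5 mithril): coal=2 plate=2
After 9 (gather 4 rubber): coal=2 plate=2 rubber=4
After 10 (craft plate): plate=3 rubber=1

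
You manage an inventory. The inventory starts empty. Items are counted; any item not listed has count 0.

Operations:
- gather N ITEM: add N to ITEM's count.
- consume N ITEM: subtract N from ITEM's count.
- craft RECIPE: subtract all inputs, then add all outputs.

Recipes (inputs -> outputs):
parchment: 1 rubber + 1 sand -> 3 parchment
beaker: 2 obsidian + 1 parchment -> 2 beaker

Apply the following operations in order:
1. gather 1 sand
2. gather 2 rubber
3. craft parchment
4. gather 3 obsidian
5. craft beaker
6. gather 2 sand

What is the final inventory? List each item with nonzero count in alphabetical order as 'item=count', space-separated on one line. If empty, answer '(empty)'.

Answer: beaker=2 obsidian=1 parchment=2 rubber=1 sand=2

Derivation:
After 1 (gather 1 sand): sand=1
After 2 (gather 2 rubber): rubber=2 sand=1
After 3 (craft parchment): parchment=3 rubber=1
After 4 (gather 3 obsidian): obsidian=3 parchment=3 rubber=1
After 5 (craft beaker): beaker=2 obsidian=1 parchment=2 rubber=1
After 6 (gather 2 sand): beaker=2 obsidian=1 parchment=2 rubber=1 sand=2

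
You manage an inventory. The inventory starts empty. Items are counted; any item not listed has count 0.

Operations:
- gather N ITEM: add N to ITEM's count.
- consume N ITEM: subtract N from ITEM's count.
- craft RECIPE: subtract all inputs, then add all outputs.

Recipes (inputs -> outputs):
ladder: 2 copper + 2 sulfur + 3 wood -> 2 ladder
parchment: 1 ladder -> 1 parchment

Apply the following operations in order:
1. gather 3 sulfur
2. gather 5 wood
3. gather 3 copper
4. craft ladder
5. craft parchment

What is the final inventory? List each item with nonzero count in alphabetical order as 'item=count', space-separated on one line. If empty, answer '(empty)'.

Answer: copper=1 ladder=1 parchment=1 sulfur=1 wood=2

Derivation:
After 1 (gather 3 sulfur): sulfur=3
After 2 (gather 5 wood): sulfur=3 wood=5
After 3 (gather 3 copper): copper=3 sulfur=3 wood=5
After 4 (craft ladder): copper=1 ladder=2 sulfur=1 wood=2
After 5 (craft parchment): copper=1 ladder=1 parchment=1 sulfur=1 wood=2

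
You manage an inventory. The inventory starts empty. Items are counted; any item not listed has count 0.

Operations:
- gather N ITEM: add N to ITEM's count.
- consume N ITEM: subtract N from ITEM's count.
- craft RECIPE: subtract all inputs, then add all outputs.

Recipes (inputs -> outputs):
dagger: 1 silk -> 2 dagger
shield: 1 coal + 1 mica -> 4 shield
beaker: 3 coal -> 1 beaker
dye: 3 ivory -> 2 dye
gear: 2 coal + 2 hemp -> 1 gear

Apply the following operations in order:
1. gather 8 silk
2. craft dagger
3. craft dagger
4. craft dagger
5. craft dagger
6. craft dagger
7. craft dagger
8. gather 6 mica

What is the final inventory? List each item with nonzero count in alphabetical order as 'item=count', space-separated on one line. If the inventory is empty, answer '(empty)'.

Answer: dagger=12 mica=6 silk=2

Derivation:
After 1 (gather 8 silk): silk=8
After 2 (craft dagger): dagger=2 silk=7
After 3 (craft dagger): dagger=4 silk=6
After 4 (craft dagger): dagger=6 silk=5
After 5 (craft dagger): dagger=8 silk=4
After 6 (craft dagger): dagger=10 silk=3
After 7 (craft dagger): dagger=12 silk=2
After 8 (gather 6 mica): dagger=12 mica=6 silk=2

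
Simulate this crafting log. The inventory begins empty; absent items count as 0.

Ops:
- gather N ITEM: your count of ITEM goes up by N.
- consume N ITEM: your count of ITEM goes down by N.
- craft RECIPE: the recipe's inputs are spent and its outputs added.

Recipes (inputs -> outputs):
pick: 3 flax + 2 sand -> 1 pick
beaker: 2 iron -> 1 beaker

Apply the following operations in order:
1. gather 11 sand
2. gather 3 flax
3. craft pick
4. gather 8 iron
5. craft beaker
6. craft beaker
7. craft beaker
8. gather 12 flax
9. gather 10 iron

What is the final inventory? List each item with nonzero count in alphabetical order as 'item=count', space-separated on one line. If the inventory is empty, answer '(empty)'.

After 1 (gather 11 sand): sand=11
After 2 (gather 3 flax): flax=3 sand=11
After 3 (craft pick): pick=1 sand=9
After 4 (gather 8 iron): iron=8 pick=1 sand=9
After 5 (craft beaker): beaker=1 iron=6 pick=1 sand=9
After 6 (craft beaker): beaker=2 iron=4 pick=1 sand=9
After 7 (craft beaker): beaker=3 iron=2 pick=1 sand=9
After 8 (gather 12 flax): beaker=3 flax=12 iron=2 pick=1 sand=9
After 9 (gather 10 iron): beaker=3 flax=12 iron=12 pick=1 sand=9

Answer: beaker=3 flax=12 iron=12 pick=1 sand=9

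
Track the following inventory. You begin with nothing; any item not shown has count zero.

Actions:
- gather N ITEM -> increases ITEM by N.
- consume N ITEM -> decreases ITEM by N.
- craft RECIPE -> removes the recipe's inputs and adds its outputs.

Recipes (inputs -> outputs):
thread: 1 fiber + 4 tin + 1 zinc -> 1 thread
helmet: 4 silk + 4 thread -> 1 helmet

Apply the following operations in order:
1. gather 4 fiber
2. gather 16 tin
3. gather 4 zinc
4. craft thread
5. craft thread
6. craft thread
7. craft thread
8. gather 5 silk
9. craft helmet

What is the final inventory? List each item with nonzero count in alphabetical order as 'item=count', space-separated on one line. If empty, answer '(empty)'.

After 1 (gather 4 fiber): fiber=4
After 2 (gather 16 tin): fiber=4 tin=16
After 3 (gather 4 zinc): fiber=4 tin=16 zinc=4
After 4 (craft thread): fiber=3 thread=1 tin=12 zinc=3
After 5 (craft thread): fiber=2 thread=2 tin=8 zinc=2
After 6 (craft thread): fiber=1 thread=3 tin=4 zinc=1
After 7 (craft thread): thread=4
After 8 (gather 5 silk): silk=5 thread=4
After 9 (craft helmet): helmet=1 silk=1

Answer: helmet=1 silk=1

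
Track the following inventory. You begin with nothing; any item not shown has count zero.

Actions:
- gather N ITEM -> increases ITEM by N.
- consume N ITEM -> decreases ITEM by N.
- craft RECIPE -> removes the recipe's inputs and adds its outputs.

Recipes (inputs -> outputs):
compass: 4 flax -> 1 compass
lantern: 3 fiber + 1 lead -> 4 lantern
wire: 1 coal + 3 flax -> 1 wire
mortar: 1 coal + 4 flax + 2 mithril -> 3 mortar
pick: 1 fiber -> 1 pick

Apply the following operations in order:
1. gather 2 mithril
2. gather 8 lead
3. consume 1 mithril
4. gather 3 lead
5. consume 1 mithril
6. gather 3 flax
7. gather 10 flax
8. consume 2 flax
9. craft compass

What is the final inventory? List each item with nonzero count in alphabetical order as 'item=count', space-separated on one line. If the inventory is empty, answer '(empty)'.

Answer: compass=1 flax=7 lead=11

Derivation:
After 1 (gather 2 mithril): mithril=2
After 2 (gather 8 lead): lead=8 mithril=2
After 3 (consume 1 mithril): lead=8 mithril=1
After 4 (gather 3 lead): lead=11 mithril=1
After 5 (consume 1 mithril): lead=11
After 6 (gather 3 flax): flax=3 lead=11
After 7 (gather 10 flax): flax=13 lead=11
After 8 (consume 2 flax): flax=11 lead=11
After 9 (craft compass): compass=1 flax=7 lead=11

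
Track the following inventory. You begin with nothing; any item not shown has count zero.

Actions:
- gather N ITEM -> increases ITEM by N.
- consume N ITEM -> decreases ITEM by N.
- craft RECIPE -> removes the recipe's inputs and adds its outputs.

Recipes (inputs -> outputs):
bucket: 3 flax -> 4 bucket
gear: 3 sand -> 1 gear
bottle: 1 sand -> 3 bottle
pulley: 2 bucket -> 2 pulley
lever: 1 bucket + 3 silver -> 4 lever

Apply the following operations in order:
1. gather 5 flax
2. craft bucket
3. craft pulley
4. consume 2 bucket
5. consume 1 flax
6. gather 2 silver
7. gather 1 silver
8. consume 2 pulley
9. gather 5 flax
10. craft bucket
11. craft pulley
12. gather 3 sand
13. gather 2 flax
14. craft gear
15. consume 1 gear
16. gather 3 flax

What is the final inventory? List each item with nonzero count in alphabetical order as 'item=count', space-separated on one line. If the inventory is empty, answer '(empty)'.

After 1 (gather 5 flax): flax=5
After 2 (craft bucket): bucket=4 flax=2
After 3 (craft pulley): bucket=2 flax=2 pulley=2
After 4 (consume 2 bucket): flax=2 pulley=2
After 5 (consume 1 flax): flax=1 pulley=2
After 6 (gather 2 silver): flax=1 pulley=2 silver=2
After 7 (gather 1 silver): flax=1 pulley=2 silver=3
After 8 (consume 2 pulley): flax=1 silver=3
After 9 (gather 5 flax): flax=6 silver=3
After 10 (craft bucket): bucket=4 flax=3 silver=3
After 11 (craft pulley): bucket=2 flax=3 pulley=2 silver=3
After 12 (gather 3 sand): bucket=2 flax=3 pulley=2 sand=3 silver=3
After 13 (gather 2 flax): bucket=2 flax=5 pulley=2 sand=3 silver=3
After 14 (craft gear): bucket=2 flax=5 gear=1 pulley=2 silver=3
After 15 (consume 1 gear): bucket=2 flax=5 pulley=2 silver=3
After 16 (gather 3 flax): bucket=2 flax=8 pulley=2 silver=3

Answer: bucket=2 flax=8 pulley=2 silver=3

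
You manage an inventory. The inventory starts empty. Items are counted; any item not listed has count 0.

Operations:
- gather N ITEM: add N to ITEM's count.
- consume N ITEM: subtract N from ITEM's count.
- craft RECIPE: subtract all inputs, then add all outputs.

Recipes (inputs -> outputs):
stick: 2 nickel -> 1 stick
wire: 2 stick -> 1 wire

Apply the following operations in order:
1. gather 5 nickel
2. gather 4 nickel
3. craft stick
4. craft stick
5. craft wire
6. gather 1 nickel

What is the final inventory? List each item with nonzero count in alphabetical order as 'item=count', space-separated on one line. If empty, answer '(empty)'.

After 1 (gather 5 nickel): nickel=5
After 2 (gather 4 nickel): nickel=9
After 3 (craft stick): nickel=7 stick=1
After 4 (craft stick): nickel=5 stick=2
After 5 (craft wire): nickel=5 wire=1
After 6 (gather 1 nickel): nickel=6 wire=1

Answer: nickel=6 wire=1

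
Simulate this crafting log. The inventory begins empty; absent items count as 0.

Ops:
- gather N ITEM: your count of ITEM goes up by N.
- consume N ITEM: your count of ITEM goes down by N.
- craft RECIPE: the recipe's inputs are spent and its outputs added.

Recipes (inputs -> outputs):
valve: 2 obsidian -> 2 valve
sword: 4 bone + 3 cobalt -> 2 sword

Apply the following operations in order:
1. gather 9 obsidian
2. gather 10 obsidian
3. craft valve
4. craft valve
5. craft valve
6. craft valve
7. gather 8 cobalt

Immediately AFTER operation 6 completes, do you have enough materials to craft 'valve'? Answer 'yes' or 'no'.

Answer: yes

Derivation:
After 1 (gather 9 obsidian): obsidian=9
After 2 (gather 10 obsidian): obsidian=19
After 3 (craft valve): obsidian=17 valve=2
After 4 (craft valve): obsidian=15 valve=4
After 5 (craft valve): obsidian=13 valve=6
After 6 (craft valve): obsidian=11 valve=8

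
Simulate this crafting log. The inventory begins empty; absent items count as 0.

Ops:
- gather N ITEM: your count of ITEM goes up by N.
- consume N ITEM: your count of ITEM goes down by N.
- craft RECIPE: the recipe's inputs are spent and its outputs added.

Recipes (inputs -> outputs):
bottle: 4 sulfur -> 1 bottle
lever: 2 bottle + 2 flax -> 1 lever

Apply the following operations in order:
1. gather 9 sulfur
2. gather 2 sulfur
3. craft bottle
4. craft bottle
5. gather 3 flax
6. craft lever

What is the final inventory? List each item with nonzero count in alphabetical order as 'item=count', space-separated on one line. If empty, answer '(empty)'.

Answer: flax=1 lever=1 sulfur=3

Derivation:
After 1 (gather 9 sulfur): sulfur=9
After 2 (gather 2 sulfur): sulfur=11
After 3 (craft bottle): bottle=1 sulfur=7
After 4 (craft bottle): bottle=2 sulfur=3
After 5 (gather 3 flax): bottle=2 flax=3 sulfur=3
After 6 (craft lever): flax=1 lever=1 sulfur=3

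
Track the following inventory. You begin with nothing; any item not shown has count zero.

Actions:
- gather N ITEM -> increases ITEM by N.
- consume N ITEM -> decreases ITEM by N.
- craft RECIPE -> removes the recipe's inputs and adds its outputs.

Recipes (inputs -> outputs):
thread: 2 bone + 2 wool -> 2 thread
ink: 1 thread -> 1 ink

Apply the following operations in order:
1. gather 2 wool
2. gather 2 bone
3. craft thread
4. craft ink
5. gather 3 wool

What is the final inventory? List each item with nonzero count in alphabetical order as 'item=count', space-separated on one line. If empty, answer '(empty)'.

Answer: ink=1 thread=1 wool=3

Derivation:
After 1 (gather 2 wool): wool=2
After 2 (gather 2 bone): bone=2 wool=2
After 3 (craft thread): thread=2
After 4 (craft ink): ink=1 thread=1
After 5 (gather 3 wool): ink=1 thread=1 wool=3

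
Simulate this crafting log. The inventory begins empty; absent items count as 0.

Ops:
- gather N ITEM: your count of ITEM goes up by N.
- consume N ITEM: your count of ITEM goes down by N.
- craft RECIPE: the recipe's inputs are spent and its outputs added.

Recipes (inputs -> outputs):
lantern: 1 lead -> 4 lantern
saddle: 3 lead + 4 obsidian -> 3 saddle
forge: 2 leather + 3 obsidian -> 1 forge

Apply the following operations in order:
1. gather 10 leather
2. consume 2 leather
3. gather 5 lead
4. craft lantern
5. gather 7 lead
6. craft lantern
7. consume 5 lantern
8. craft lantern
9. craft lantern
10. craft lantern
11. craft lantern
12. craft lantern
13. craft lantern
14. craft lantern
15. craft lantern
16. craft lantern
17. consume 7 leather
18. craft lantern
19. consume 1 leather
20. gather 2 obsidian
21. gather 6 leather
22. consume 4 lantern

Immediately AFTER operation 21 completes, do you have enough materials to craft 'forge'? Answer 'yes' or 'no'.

After 1 (gather 10 leather): leather=10
After 2 (consume 2 leather): leather=8
After 3 (gather 5 lead): lead=5 leather=8
After 4 (craft lantern): lantern=4 lead=4 leather=8
After 5 (gather 7 lead): lantern=4 lead=11 leather=8
After 6 (craft lantern): lantern=8 lead=10 leather=8
After 7 (consume 5 lantern): lantern=3 lead=10 leather=8
After 8 (craft lantern): lantern=7 lead=9 leather=8
After 9 (craft lantern): lantern=11 lead=8 leather=8
After 10 (craft lantern): lantern=15 lead=7 leather=8
After 11 (craft lantern): lantern=19 lead=6 leather=8
After 12 (craft lantern): lantern=23 lead=5 leather=8
After 13 (craft lantern): lantern=27 lead=4 leather=8
After 14 (craft lantern): lantern=31 lead=3 leather=8
After 15 (craft lantern): lantern=35 lead=2 leather=8
After 16 (craft lantern): lantern=39 lead=1 leather=8
After 17 (consume 7 leather): lantern=39 lead=1 leather=1
After 18 (craft lantern): lantern=43 leather=1
After 19 (consume 1 leather): lantern=43
After 20 (gather 2 obsidian): lantern=43 obsidian=2
After 21 (gather 6 leather): lantern=43 leather=6 obsidian=2

Answer: no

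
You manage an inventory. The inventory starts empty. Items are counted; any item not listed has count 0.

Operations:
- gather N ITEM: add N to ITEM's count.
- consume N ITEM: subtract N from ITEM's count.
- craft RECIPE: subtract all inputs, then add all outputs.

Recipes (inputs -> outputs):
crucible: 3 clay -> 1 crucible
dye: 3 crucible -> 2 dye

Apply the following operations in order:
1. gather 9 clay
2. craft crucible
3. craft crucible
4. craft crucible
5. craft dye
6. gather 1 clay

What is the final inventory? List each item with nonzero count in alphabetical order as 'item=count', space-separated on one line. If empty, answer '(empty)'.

Answer: clay=1 dye=2

Derivation:
After 1 (gather 9 clay): clay=9
After 2 (craft crucible): clay=6 crucible=1
After 3 (craft crucible): clay=3 crucible=2
After 4 (craft crucible): crucible=3
After 5 (craft dye): dye=2
After 6 (gather 1 clay): clay=1 dye=2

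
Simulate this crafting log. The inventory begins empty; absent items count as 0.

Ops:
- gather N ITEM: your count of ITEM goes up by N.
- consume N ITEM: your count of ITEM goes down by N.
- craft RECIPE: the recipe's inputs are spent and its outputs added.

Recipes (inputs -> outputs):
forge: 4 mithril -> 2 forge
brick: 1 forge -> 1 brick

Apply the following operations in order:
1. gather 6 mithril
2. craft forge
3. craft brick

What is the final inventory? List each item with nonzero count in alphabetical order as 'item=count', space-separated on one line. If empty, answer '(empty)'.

After 1 (gather 6 mithril): mithril=6
After 2 (craft forge): forge=2 mithril=2
After 3 (craft brick): brick=1 forge=1 mithril=2

Answer: brick=1 forge=1 mithril=2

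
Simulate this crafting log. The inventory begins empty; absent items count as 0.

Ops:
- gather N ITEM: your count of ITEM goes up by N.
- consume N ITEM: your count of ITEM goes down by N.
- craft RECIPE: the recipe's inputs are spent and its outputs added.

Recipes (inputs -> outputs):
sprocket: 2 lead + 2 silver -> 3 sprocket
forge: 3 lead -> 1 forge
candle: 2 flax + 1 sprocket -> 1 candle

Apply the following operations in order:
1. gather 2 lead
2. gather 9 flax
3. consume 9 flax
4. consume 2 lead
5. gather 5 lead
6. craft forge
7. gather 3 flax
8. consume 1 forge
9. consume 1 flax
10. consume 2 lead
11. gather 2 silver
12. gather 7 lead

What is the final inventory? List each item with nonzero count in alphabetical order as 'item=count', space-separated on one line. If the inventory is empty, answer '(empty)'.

After 1 (gather 2 lead): lead=2
After 2 (gather 9 flax): flax=9 lead=2
After 3 (consume 9 flax): lead=2
After 4 (consume 2 lead): (empty)
After 5 (gather 5 lead): lead=5
After 6 (craft forge): forge=1 lead=2
After 7 (gather 3 flax): flax=3 forge=1 lead=2
After 8 (consume 1 forge): flax=3 lead=2
After 9 (consume 1 flax): flax=2 lead=2
After 10 (consume 2 lead): flax=2
After 11 (gather 2 silver): flax=2 silver=2
After 12 (gather 7 lead): flax=2 lead=7 silver=2

Answer: flax=2 lead=7 silver=2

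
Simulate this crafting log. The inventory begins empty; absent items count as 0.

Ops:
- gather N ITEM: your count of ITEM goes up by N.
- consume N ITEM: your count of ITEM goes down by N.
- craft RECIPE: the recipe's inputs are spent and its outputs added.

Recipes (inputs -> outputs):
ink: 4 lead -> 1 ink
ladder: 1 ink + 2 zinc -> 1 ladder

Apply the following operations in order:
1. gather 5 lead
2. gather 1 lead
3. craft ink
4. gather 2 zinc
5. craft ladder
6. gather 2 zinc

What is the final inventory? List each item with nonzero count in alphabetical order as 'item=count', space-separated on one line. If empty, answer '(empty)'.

After 1 (gather 5 lead): lead=5
After 2 (gather 1 lead): lead=6
After 3 (craft ink): ink=1 lead=2
After 4 (gather 2 zinc): ink=1 lead=2 zinc=2
After 5 (craft ladder): ladder=1 lead=2
After 6 (gather 2 zinc): ladder=1 lead=2 zinc=2

Answer: ladder=1 lead=2 zinc=2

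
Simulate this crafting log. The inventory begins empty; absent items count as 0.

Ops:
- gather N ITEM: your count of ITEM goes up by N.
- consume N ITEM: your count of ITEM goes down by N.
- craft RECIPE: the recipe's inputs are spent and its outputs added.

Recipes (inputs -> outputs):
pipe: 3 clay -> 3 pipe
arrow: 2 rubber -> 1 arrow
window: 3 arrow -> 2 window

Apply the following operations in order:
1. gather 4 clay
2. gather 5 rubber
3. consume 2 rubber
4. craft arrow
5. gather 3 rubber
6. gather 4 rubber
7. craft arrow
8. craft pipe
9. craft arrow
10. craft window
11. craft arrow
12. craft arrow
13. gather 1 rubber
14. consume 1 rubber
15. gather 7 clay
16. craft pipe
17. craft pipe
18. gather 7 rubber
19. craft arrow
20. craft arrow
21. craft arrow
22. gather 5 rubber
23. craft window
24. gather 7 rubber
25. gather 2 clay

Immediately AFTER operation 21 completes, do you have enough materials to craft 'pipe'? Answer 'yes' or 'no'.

After 1 (gather 4 clay): clay=4
After 2 (gather 5 rubber): clay=4 rubber=5
After 3 (consume 2 rubber): clay=4 rubber=3
After 4 (craft arrow): arrow=1 clay=4 rubber=1
After 5 (gather 3 rubber): arrow=1 clay=4 rubber=4
After 6 (gather 4 rubber): arrow=1 clay=4 rubber=8
After 7 (craft arrow): arrow=2 clay=4 rubber=6
After 8 (craft pipe): arrow=2 clay=1 pipe=3 rubber=6
After 9 (craft arrow): arrow=3 clay=1 pipe=3 rubber=4
After 10 (craft window): clay=1 pipe=3 rubber=4 window=2
After 11 (craft arrow): arrow=1 clay=1 pipe=3 rubber=2 window=2
After 12 (craft arrow): arrow=2 clay=1 pipe=3 window=2
After 13 (gather 1 rubber): arrow=2 clay=1 pipe=3 rubber=1 window=2
After 14 (consume 1 rubber): arrow=2 clay=1 pipe=3 window=2
After 15 (gather 7 clay): arrow=2 clay=8 pipe=3 window=2
After 16 (craft pipe): arrow=2 clay=5 pipe=6 window=2
After 17 (craft pipe): arrow=2 clay=2 pipe=9 window=2
After 18 (gather 7 rubber): arrow=2 clay=2 pipe=9 rubber=7 window=2
After 19 (craft arrow): arrow=3 clay=2 pipe=9 rubber=5 window=2
After 20 (craft arrow): arrow=4 clay=2 pipe=9 rubber=3 window=2
After 21 (craft arrow): arrow=5 clay=2 pipe=9 rubber=1 window=2

Answer: no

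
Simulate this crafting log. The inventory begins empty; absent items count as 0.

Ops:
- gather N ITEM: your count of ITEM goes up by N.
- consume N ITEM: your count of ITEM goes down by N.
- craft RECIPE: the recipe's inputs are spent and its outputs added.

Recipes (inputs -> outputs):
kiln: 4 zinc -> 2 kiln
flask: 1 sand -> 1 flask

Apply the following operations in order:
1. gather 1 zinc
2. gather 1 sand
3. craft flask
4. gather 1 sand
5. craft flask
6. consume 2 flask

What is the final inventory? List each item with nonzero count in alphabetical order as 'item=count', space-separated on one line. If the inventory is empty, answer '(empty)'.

Answer: zinc=1

Derivation:
After 1 (gather 1 zinc): zinc=1
After 2 (gather 1 sand): sand=1 zinc=1
After 3 (craft flask): flask=1 zinc=1
After 4 (gather 1 sand): flask=1 sand=1 zinc=1
After 5 (craft flask): flask=2 zinc=1
After 6 (consume 2 flask): zinc=1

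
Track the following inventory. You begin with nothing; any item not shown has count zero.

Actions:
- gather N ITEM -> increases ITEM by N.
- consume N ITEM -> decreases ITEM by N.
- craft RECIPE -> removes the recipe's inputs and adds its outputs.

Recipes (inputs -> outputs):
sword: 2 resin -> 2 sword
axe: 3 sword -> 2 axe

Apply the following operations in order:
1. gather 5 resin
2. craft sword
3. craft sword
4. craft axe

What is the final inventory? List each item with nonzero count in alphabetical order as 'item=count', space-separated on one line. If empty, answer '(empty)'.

After 1 (gather 5 resin): resin=5
After 2 (craft sword): resin=3 sword=2
After 3 (craft sword): resin=1 sword=4
After 4 (craft axe): axe=2 resin=1 sword=1

Answer: axe=2 resin=1 sword=1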